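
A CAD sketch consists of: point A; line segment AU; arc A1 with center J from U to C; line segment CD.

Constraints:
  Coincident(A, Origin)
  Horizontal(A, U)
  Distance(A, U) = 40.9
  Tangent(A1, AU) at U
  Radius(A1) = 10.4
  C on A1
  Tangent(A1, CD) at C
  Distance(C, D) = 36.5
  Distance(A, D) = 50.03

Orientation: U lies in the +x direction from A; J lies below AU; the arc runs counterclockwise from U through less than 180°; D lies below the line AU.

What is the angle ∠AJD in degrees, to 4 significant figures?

77.04°

Checks: A = (0.00, 0.00) ✓; |AU| = 40.90 ✓; |JC| = 10.40 ✓; ∠(JC, CD) = 90.00° ✓; |CD| = 36.50 ✓; |AD| = 50.03 ✓.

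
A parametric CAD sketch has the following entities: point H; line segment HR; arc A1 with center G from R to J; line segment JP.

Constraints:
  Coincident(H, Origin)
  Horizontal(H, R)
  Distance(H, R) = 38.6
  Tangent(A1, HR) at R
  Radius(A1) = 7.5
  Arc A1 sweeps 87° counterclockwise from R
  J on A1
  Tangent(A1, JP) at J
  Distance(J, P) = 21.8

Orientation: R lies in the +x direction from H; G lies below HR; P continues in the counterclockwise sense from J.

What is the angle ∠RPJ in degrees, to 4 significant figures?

13.64°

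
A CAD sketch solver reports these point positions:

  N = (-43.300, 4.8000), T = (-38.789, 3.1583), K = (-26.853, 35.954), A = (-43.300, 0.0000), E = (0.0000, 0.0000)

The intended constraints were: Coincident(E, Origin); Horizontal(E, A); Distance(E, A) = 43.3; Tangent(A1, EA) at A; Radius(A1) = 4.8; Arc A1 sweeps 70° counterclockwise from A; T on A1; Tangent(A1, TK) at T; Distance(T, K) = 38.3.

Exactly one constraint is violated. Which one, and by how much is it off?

Distance(T, K) = 38.3 — off by 3.40.

E = (0.00, 0.00) ✓; E.y = 0.00, A.y = 0.00 ✓; |EA| = 43.30 ✓; ∠(NA, AE) = 90.00° ✓; |NA| = 4.800 ✓; bearing(N→T) − bearing(N→A) = 70.00° ✓; |NT| = 4.800 ✓; ∠(NT, TK) = 90.00° ✓; |TK| = 34.90 ✗.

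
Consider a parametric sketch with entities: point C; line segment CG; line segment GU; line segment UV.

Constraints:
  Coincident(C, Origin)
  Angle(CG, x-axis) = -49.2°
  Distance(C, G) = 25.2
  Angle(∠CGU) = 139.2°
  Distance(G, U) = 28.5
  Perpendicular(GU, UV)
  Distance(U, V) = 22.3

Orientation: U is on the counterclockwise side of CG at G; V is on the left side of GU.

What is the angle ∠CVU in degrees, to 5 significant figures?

83.009°

C is at the origin; CG runs at -49.2° with length 25.2, so G = 25.2·(cos -49.2°, sin -49.2°) = (16.466, -19.076). ∠CGU = 139.2°, so GU runs at -49.2° + (180° − 139.2°) = -8.4000° from the x-axis; with |GU| = 28.5, U = G + 28.5·(cos -8.4000°, sin -8.4000°) = (44.660, -23.240). GU is perpendicular to UV; with |UV| = 22.3 on the left of GU, V = U + 22.3·(0.14608, 0.98927) = (47.918, -1.1789). Then cos ∠CVU = VC·VU / (|VC||VU|), giving 83.009°.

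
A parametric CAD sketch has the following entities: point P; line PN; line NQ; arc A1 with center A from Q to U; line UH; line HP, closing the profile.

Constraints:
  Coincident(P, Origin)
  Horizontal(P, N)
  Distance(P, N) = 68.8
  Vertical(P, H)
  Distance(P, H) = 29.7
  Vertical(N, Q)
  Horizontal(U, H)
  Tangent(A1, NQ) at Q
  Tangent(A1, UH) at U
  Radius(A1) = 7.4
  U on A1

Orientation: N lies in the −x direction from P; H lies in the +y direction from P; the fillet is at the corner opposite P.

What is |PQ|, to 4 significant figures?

72.32

P is at the origin; PN is horizontal with |PN| = 68.8 and N on the −x side, so N = (-68.80, 0.000). P and H share the same x with |PH| = 29.7 and H on the +y side, so H = (0.000, 29.70). The virtual corner opposite P is at (-68.80, 29.70). Since A1 is tangent to NQ there, AQ ⟂ NQ and tangency of A1 to UH means the radius AU is perpendicular to UH, with radius 7.4, so the center A sits 7.4 in from both sides at A = (-61.40, 22.30). That places the tangent points at Q = (-68.80, 22.30) on NQ and U = (-61.40, 29.70) on UH. Then |PQ| = |Q − P| = 72.32.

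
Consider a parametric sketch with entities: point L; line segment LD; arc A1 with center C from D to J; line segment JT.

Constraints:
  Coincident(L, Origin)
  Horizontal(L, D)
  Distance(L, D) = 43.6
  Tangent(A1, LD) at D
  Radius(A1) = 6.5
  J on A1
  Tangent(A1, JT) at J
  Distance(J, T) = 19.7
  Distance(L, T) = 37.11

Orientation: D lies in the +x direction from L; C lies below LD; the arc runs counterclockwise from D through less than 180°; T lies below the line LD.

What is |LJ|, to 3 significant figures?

37.8

Checks: ∠(CD, DL) = 90.00° ✓; |CJ| = 6.500 ✓; ∠(CJ, JT) = 90.00° ✓; |JT| = 19.70 ✓; |LT| = 37.11 ✓.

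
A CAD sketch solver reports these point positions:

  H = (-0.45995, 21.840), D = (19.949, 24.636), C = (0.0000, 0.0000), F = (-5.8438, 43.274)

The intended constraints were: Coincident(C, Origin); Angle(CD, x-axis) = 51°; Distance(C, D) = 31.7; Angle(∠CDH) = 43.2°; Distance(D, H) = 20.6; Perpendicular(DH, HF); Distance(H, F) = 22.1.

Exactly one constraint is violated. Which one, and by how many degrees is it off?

Perpendicular(DH, HF) — off by 6.30°.

C = (0.00, 0.00) ✓; CD at 51.00° ✓; |CD| = 31.70 ✓; ∠CDH = 43.20° ✓; |DH| = 20.60 ✓; ∠(DH, HF) = 83.70° ✗; |HF| = 22.10 ✓.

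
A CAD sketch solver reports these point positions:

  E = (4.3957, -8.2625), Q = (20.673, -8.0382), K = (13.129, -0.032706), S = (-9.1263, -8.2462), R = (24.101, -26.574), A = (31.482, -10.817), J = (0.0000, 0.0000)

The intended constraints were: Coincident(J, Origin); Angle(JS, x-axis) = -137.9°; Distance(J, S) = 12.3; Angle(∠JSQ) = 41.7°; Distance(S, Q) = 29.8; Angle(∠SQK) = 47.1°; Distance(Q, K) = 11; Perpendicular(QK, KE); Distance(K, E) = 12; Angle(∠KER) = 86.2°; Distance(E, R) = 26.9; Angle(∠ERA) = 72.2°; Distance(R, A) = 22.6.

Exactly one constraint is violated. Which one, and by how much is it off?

Distance(R, A) = 22.6 — off by 5.20.

J = (0.00, 0.00) ✓; JS at -137.9° ✓; |JS| = 12.30 ✓; ∠JSQ = 41.70° ✓; |SQ| = 29.80 ✓; ∠SQK = 47.10° ✓; |QK| = 11.00 ✓; ∠(QK, KE) = 90.00° ✓; |KE| = 12.00 ✓; ∠KER = 86.20° ✓; |ER| = 26.90 ✓; ∠ERA = 72.20° ✓; |RA| = 17.40 ✗.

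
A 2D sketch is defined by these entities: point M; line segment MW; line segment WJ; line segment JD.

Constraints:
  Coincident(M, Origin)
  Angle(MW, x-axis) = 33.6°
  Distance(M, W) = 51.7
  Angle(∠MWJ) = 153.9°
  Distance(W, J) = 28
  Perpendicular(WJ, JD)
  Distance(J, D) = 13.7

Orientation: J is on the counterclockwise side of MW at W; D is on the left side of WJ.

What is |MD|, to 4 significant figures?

74.98

∠MWJ = 153.9°, so WJ runs at 33.6° + (180° − 153.9°) = 59.70° from the x-axis; with |WJ| = 28.0, J = W + 28.0·(cos 59.70°, sin 59.70°) = (57.19, 52.79). WJ ⟂ JD; with |JD| = 13.7 on the left of WJ, D = J + 13.7·(-0.8634, 0.5045) = (45.36, 59.70). Then |MD| = |D − M| = 74.98.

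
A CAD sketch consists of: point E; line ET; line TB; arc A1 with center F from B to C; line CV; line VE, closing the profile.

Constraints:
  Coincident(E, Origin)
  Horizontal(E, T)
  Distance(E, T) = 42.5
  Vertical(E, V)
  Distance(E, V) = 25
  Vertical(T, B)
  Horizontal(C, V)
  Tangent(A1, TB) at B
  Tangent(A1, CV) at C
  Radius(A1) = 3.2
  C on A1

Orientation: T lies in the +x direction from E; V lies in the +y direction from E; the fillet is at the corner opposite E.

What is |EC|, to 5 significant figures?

46.578

E is at the origin; E and T share the same y with |ET| = 42.5 and T on the +x side, so T = (42.500, 0.0000). EV is vertical with |EV| = 25.0 and V on the +y side, so V = (0.0000, 25.000). The virtual corner opposite E is at (42.500, 25.000). Since A1 is tangent to TB there, FB ⟂ TB and since A1 is tangent to CV there, FC ⟂ CV, with radius 3.2, so the center F sits 3.2 in from both sides at F = (39.300, 21.800). That places the tangent points at B = (42.500, 21.800) on TB and C = (39.300, 25.000) on CV. Then |EC| = |C − E| = 46.578.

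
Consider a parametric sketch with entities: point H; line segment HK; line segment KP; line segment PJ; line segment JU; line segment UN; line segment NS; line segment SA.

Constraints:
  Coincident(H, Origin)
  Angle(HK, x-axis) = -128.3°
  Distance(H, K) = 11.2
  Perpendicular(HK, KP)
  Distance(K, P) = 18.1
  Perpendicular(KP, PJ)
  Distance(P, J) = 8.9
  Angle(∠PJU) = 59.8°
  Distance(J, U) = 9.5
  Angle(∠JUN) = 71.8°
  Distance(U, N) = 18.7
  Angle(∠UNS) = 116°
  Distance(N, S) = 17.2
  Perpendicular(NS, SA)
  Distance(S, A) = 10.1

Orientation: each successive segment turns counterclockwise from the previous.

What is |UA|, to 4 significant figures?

26.27

H is at the origin; HK runs at -128.3° with length 11.2, so K = (-6.942, -8.789). HK is perpendicular to KP, so KP runs at -38.30°; with |KP| = 18.1, P = (7.263, -20.01). The perpendicularity gives PJ at right angles to KP, so PJ runs at 51.70°; with |PJ| = 8.9, J = (12.78, -13.02). ∠PJU = 59.8° gives JU at 171.9° from the x-axis; with |JU| = 9.5, U = (3.374, -11.68). ∠JUN = 71.8° gives UN at -79.90° from the x-axis; with |UN| = 18.7, N = (6.653, -30.09). ∠UNS = 116.0° gives NS at -15.90° from the x-axis; with |NS| = 17.2, S = (23.20, -34.81). NS is perpendicular to SA, so SA runs at 74.10°; with |SA| = 10.1, A = (25.96, -25.09). Then |UA| = |A − U| = 26.27.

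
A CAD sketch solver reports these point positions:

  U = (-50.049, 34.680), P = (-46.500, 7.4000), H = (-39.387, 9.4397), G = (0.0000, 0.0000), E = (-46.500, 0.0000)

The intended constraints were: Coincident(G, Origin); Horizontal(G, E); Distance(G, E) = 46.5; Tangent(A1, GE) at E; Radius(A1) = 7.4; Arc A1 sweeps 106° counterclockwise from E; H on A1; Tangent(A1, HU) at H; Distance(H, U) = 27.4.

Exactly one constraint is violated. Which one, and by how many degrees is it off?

Tangent(A1, HU) at H — off by 6.90°.

G = (0.00, 0.00) ✓; G.y = 0.00, E.y = 0.00 ✓; |GE| = 46.50 ✓; ∠(PE, EG) = 90.00° ✓; |PE| = 7.400 ✓; bearing(P→H) − bearing(P→E) = 106.0° ✓; |PH| = 7.400 ✓; ∠(PH, HU) = 83.10° ✗; |HU| = 27.40 ✓.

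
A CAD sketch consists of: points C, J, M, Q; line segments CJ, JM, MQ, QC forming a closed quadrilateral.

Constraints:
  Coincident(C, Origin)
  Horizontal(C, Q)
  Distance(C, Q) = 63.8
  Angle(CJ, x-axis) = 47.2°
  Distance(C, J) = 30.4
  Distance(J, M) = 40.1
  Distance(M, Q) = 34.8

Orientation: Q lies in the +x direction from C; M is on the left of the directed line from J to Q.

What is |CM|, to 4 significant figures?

68.21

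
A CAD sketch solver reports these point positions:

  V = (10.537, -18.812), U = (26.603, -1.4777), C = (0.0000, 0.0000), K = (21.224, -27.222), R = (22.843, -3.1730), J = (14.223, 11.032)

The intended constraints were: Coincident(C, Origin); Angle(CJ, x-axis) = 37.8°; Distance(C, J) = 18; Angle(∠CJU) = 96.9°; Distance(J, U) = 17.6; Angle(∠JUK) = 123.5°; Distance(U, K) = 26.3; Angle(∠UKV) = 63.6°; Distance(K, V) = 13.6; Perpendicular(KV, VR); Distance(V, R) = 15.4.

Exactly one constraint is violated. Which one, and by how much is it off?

Distance(V, R) = 15.4 — off by 4.50.

C = (0.00, 0.00) ✓; CJ at 37.80° ✓; |CJ| = 18.00 ✓; ∠CJU = 96.90° ✓; |JU| = 17.60 ✓; ∠JUK = 123.5° ✓; |UK| = 26.30 ✓; ∠UKV = 63.60° ✓; |KV| = 13.60 ✓; ∠(KV, VR) = 90.00° ✓; |VR| = 19.90 ✗.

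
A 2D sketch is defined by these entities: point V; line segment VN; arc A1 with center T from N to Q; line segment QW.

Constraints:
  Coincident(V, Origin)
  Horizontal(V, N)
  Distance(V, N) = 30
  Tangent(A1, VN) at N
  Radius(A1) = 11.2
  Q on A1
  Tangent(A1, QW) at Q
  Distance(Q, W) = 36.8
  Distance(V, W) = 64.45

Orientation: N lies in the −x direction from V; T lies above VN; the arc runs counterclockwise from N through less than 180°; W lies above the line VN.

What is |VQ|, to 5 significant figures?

27.942

Checks: |TQ| = 11.20 ✓; ∠(TQ, QW) = 90.00° ✓; |QW| = 36.80 ✓; |VW| = 64.45 ✓.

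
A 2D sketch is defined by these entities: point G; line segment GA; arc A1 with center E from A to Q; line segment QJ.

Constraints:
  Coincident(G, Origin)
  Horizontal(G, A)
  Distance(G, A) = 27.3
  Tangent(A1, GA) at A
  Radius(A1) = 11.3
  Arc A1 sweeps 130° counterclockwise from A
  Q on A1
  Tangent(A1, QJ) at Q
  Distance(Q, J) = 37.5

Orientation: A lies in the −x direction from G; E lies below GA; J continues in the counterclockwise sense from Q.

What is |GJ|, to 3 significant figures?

48.8

G is at the origin; GA is horizontal with |GA| = 27.3 and A on the −x side, so A = (-27.3, 0.00). A1 meets GA tangentially, so EA is at right angles to GA, so E = A + (0, -11.3) = (-27.3, -11.3). On A1, A sits at bearing 90° from E; a 130° counterclockwise sweep puts Q at bearing 220°, so Q = E + 11.3·(cos 220°, sin 220°) = (-36.0, -18.6). The tangent condition forces EQ to be normal to QJ, so QJ runs along (−sin 220°, cos 220°); with |QJ| = 37.5, J = (-11.9, -47.3). Then |GJ| = |J − G| = 48.8.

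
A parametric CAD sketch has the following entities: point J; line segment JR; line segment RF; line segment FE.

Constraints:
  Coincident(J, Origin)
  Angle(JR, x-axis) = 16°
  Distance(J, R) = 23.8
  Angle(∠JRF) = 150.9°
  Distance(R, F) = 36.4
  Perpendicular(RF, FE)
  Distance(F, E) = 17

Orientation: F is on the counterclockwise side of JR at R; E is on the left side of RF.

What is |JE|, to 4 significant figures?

57.45

∠JRF = 150.9°, so RF runs at 16.0° + (180° − 150.9°) = 45.10° from the x-axis; with |RF| = 36.4, F = R + 36.4·(cos 45.10°, sin 45.10°) = (48.57, 32.34). RF is perpendicular to FE; with |FE| = 17.0 on the left of RF, E = F + 17.0·(-0.7083, 0.7059) = (36.53, 44.34). Then |JE| = |E − J| = 57.45.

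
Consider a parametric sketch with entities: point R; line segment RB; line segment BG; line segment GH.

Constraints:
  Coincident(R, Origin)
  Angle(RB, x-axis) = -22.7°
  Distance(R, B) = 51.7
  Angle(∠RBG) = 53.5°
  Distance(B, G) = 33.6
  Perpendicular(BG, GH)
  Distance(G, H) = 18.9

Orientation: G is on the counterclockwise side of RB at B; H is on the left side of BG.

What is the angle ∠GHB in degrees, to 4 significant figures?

60.64°

R is at the origin; RB runs at -22.7° with length 51.7, so B = 51.7·(cos -22.7°, sin -22.7°) = (47.70, -19.95). ∠RBG = 53.5°, so BG runs at -22.7° + (180° − 53.5°) = 103.8° from the x-axis; with |BG| = 33.6, G = B + 33.6·(cos 103.8°, sin 103.8°) = (39.68, 12.68). BG ⟂ GH; with |GH| = 18.9 on the left of BG, H = G + 18.9·(-0.9711, -0.2385) = (21.33, 8.170). Then cos ∠GHB = HG·HB / (|HG||HB|), giving 60.64°.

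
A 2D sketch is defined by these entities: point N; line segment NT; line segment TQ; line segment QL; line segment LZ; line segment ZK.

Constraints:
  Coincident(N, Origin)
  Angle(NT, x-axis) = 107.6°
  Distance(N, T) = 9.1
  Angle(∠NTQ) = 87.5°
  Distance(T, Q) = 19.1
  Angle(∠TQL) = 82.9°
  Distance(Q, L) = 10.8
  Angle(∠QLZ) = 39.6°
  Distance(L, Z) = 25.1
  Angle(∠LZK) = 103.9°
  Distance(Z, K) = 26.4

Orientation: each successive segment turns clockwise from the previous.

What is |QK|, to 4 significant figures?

29.76

∠QLZ = 39.6° gives LZ at 137.6° from the x-axis; with |LZ| = 25.1, Z = (-1.343, 19.88). ∠LZK = 103.9° gives ZK at 61.50° from the x-axis; with |ZK| = 26.4, K = (11.25, 43.08). Then |QK| = |K − Q| = 29.76.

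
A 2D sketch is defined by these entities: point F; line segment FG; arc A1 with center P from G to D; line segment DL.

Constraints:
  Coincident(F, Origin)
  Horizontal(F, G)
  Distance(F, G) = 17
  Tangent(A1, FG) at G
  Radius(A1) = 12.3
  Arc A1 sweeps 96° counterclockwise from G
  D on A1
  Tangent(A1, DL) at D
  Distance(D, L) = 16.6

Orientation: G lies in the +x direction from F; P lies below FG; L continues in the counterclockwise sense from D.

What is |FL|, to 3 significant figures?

30.8

F is at the origin; FG is horizontal with |FG| = 17.0 and G on the +x side, so G = (17.0, 0.00). The tangent condition forces PG to be normal to FG, so P = G + (0, -12.3) = (17.0, -12.3). On A1, G sits at bearing 90° from P; a 96° counterclockwise sweep puts D at bearing 186°, so D = P + 12.3·(cos 186°, sin 186°) = (4.77, -13.6). The tangent condition forces PD to be normal to DL, so DL runs along (−sin 186°, cos 186°); with |DL| = 16.6, L = (6.50, -30.1). Then |FL| = |L − F| = 30.8.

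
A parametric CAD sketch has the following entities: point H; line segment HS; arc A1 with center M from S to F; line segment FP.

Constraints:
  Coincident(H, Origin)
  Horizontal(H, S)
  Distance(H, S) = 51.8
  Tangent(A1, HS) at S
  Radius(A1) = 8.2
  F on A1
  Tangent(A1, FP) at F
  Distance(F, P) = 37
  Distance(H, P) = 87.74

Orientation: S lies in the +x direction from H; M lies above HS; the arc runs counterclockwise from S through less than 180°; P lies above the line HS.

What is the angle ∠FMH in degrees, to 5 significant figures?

130.44°

Checks: |MF| = 8.200 ✓; ∠(MF, FP) = 90.00° ✓; |FP| = 37.00 ✓; |HP| = 87.74 ✓.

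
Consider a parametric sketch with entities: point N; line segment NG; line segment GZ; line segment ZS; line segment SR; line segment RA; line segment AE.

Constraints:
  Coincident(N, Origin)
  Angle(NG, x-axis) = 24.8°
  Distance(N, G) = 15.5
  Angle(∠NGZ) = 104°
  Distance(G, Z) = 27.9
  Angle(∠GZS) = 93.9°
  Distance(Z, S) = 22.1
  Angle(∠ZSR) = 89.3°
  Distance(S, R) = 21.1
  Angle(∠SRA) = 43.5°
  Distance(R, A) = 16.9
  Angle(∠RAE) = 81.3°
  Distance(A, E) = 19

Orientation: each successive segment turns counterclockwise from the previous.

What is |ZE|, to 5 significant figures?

26.166

N is at the origin; NG runs at 24.8° with length 15.5, so G = (14.071, 6.5015). ∠NGZ = 104.0° gives GZ at 100.80° from the x-axis; with |GZ| = 27.9, Z = (8.8426, 33.907). ∠GZS = 93.9° gives ZS at -173.10° from the x-axis; with |ZS| = 22.1, S = (-13.097, 31.252). ∠ZSR = 89.3° gives SR at -82.400° from the x-axis; with |SR| = 21.1, R = (-10.307, 10.338). ∠SRA = 43.5° gives RA at 54.100° from the x-axis; with |RA| = 16.9, A = (-0.39702, 24.027). ∠RAE = 81.3° gives AE at 152.80° from the x-axis; with |AE| = 19.0, E = (-17.296, 32.712). Then |ZE| = |E − Z| = 26.166.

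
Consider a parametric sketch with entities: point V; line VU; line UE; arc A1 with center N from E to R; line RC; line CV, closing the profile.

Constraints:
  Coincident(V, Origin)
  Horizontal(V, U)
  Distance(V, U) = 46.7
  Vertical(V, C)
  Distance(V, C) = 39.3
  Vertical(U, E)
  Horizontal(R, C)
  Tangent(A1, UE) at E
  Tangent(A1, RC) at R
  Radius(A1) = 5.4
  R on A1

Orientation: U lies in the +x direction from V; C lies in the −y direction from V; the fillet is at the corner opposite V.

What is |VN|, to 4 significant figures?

53.43

V is at the origin; V and U share the same y with |VU| = 46.7 and U on the +x side, so U = (46.70, 0.000). VC is vertical with |VC| = 39.3 and C on the −y side, so C = (0.000, -39.30). The virtual corner opposite V is at (46.70, -39.30). A1 meets UE tangentially, so NE is at right angles to UE and tangency of A1 to RC means the radius NR is perpendicular to RC, with radius 5.4, so the center N sits 5.4 in from both sides at N = (41.30, -33.90). Then |VN| = |N − V| = 53.43.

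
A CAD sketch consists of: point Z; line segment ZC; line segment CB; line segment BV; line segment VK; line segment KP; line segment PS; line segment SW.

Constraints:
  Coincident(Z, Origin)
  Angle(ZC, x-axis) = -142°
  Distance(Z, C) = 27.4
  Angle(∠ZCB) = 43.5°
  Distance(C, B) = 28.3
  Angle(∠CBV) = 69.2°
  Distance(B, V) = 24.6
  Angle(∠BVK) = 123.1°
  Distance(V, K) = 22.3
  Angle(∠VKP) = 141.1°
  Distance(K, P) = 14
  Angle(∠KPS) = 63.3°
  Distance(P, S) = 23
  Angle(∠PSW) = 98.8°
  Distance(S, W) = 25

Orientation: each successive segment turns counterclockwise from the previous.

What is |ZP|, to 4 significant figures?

34.72

Z is at the origin; ZC runs at -142.0° with length 27.4, so C = (-21.59, -16.87). ∠ZCB = 43.5° gives CB at -5.500° from the x-axis; with |CB| = 28.3, B = (6.578, -19.58). ∠CBV = 69.2° gives BV at 105.3° from the x-axis; with |BV| = 24.6, V = (0.08694, 4.147). ∠BVK = 123.1° gives VK at 162.2° from the x-axis; with |VK| = 22.3, K = (-21.15, 10.96). ∠VKP = 141.1° gives KP at -158.9° from the x-axis; with |KP| = 14.0, P = (-34.21, 5.924). Then |ZP| = |P − Z| = 34.72.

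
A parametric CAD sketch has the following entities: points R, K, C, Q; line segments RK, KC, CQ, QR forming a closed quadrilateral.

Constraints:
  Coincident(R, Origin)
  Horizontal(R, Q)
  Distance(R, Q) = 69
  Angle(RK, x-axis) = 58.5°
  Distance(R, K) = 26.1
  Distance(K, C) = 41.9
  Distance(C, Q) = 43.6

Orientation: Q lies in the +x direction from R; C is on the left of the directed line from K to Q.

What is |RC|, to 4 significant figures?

65.28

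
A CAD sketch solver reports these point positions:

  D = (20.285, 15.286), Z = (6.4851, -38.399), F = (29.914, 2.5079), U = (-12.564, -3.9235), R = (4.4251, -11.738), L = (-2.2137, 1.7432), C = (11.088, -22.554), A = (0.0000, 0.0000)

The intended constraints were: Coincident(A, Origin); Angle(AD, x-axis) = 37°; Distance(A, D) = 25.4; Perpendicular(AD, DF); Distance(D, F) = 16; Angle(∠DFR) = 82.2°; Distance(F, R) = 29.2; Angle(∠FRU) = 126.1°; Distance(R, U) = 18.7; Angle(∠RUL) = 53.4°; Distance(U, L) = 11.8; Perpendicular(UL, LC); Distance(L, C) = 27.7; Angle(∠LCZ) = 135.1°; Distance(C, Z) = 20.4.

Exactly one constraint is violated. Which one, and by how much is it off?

Distance(C, Z) = 20.4 — off by 3.90.

A = (0.00, 0.00) ✓; AD at 37.00° ✓; |AD| = 25.40 ✓; ∠(AD, DF) = 90.00° ✓; |DF| = 16.00 ✓; ∠DFR = 82.20° ✓; |FR| = 29.20 ✓; ∠FRU = 126.1° ✓; |RU| = 18.70 ✓; ∠RUL = 53.40° ✓; |UL| = 11.80 ✓; ∠(UL, LC) = 90.00° ✓; |LC| = 27.70 ✓; ∠LCZ = 135.1° ✓; |CZ| = 16.50 ✗.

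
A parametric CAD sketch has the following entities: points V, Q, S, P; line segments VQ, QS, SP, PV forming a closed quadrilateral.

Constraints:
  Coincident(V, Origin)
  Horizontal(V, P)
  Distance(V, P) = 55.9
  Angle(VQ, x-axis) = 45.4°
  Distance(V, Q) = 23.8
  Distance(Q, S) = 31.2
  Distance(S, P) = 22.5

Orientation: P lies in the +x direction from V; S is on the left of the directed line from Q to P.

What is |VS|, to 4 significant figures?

52.05

Checks: |QS| = 31.20 ✓; |SP| = 22.50 ✓.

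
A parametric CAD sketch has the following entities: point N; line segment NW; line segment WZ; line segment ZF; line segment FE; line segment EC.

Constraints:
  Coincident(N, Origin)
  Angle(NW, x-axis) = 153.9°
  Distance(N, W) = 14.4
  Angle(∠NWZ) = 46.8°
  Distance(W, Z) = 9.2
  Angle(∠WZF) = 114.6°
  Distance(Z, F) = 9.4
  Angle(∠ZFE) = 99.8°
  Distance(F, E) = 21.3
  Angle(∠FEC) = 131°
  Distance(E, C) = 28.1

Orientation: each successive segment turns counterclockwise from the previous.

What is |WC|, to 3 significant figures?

34.4

∠ZFE = 99.8° gives FE at 72.7° from the x-axis; with |FE| = 21.3, E = (5.43, 16.7). ∠FEC = 131.0° gives EC at 122° from the x-axis; with |EC| = 28.1, C = (-9.34, 40.6). Then |WC| = |C − W| = 34.4.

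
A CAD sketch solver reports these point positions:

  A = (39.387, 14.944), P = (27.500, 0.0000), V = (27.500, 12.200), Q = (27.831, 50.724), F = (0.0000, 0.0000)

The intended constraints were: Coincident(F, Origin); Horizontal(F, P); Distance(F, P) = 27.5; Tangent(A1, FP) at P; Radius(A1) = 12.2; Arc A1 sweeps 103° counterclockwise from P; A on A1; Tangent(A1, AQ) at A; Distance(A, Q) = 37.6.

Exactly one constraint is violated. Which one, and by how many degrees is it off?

Tangent(A1, AQ) at A — off by 4.90°.

F = (0.00, 0.00) ✓; F.y = 0.00, P.y = 0.00 ✓; |FP| = 27.50 ✓; ∠(VP, PF) = 90.00° ✓; |VP| = 12.20 ✓; bearing(V→A) − bearing(V→P) = 103.0° ✓; |VA| = 12.20 ✓; ∠(VA, AQ) = 85.10° ✗; |AQ| = 37.60 ✓.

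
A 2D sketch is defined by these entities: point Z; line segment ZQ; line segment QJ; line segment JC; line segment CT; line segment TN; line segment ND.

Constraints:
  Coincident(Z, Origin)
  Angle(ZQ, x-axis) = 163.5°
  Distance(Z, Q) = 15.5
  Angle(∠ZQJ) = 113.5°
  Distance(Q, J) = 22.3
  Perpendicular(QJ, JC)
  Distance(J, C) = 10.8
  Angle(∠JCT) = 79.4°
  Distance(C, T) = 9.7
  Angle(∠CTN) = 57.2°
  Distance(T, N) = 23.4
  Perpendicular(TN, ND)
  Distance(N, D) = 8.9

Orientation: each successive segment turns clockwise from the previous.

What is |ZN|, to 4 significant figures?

41.47

Z is at the origin; ZQ runs at 163.5° with length 15.5, so Q = (-14.86, 4.402). ∠ZQJ = 113.5° gives QJ at 97.00° from the x-axis; with |QJ| = 22.3, J = (-17.58, 26.54). The perpendicularity gives JC at right angles to QJ, so JC runs at 7.000°; with |JC| = 10.8, C = (-6.860, 27.85). ∠JCT = 79.4° gives CT at -93.60° from the x-axis; with |CT| = 9.7, T = (-7.469, 18.17). ∠CTN = 57.2° gives TN at 143.6° from the x-axis; with |TN| = 23.4, N = (-26.30, 32.06). Then |ZN| = |N − Z| = 41.47.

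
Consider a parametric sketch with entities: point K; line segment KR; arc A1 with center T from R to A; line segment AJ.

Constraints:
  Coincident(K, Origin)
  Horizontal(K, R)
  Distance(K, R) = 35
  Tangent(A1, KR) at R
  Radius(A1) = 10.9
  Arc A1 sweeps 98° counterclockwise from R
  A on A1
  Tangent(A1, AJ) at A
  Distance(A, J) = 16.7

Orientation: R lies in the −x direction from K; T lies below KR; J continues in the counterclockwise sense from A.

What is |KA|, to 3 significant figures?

47.4

K is at the origin; K and R share the same y with |KR| = 35.0 and R on the −x side, so R = (-35.0, 0.00). Tangency of A1 to KR means the radius TR is perpendicular to KR, so T = R + (0, -10.9) = (-35.0, -10.9). On A1, R sits at bearing 90° from T; a 98° counterclockwise sweep puts A at bearing 188°, so A = T + 10.9·(cos 188°, sin 188°) = (-45.8, -12.4). Then |KA| = |A − K| = 47.4.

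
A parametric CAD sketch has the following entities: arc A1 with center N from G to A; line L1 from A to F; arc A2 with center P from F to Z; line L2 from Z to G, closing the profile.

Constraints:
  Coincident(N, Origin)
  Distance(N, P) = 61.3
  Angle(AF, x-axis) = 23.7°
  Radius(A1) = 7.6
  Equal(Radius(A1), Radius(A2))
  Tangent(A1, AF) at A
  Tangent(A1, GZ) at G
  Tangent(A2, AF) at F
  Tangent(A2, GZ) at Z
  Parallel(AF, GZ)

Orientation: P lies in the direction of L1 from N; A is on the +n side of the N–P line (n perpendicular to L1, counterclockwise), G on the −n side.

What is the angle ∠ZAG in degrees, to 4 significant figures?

76.07°

The slot axis is L1's direction at 23.7°, so u = (cos 23.7°, sin 23.7°) = (0.9157, 0.4019) and n = (−sin 23.7°, cos 23.7°) = (-0.4019, 0.9157). N is at the origin and P lies 61.3 along u from N, so P = 61.3·u = (56.13, 24.64). Tangency of A1 to both parallel lines with radius 7.6 puts A and G at N ± 7.6·n: A = (-3.055, 6.959), G = (3.055, -6.959). Equal radii place F and Z the same way about P: F = P + 7.6·n = (53.08, 31.60), Z = P − 7.6·n = (59.18, 17.68). Then cos ∠ZAG = AZ·AG / (|AZ||AG|), giving 76.07°.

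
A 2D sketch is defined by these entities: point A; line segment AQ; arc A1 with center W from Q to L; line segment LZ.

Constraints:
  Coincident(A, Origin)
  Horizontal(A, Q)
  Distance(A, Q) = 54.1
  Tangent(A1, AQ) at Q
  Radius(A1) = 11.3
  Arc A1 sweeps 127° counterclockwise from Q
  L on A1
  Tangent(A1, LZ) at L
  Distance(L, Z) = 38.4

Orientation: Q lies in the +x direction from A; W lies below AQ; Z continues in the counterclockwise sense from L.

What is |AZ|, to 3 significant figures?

83.8

A is at the origin; A and Q share the same y with |AQ| = 54.1 and Q on the +x side, so Q = (54.1, 0.00). Tangency of A1 to AQ means the radius WQ is perpendicular to AQ, so W = Q + (0, -11.3) = (54.1, -11.3). On A1, Q sits at bearing 90° from W; a 127° counterclockwise sweep puts L at bearing 217°, so L = W + 11.3·(cos 217°, sin 217°) = (45.1, -18.1). Since A1 is tangent to LZ there, WL ⟂ LZ, so LZ runs along (−sin 217°, cos 217°); with |LZ| = 38.4, Z = (68.2, -48.8). Then |AZ| = |Z − A| = 83.8.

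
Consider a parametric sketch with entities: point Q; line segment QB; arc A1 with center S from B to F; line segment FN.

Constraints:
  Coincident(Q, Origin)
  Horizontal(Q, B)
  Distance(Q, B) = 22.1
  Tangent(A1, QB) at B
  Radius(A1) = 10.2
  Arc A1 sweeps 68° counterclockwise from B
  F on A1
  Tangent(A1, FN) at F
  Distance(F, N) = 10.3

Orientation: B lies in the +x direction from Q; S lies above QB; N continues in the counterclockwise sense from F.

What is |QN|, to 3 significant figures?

38.8

Q is at the origin; QB is horizontal with |QB| = 22.1 and B on the +x side, so B = (22.1, 0.00). A1 meets QB tangentially, so SB is at right angles to QB, so S = B + (0, 10.2) = (22.1, 10.2). On A1, B sits at bearing -90° from S; a 68° counterclockwise sweep puts F at bearing -22°, so F = S + 10.2·(cos -22°, sin -22°) = (31.6, 6.38). A1 meets FN tangentially, so SF is at right angles to FN, so FN runs along (−sin -22°, cos -22°); with |FN| = 10.3, N = (35.4, 15.9). Then |QN| = |N − Q| = 38.8.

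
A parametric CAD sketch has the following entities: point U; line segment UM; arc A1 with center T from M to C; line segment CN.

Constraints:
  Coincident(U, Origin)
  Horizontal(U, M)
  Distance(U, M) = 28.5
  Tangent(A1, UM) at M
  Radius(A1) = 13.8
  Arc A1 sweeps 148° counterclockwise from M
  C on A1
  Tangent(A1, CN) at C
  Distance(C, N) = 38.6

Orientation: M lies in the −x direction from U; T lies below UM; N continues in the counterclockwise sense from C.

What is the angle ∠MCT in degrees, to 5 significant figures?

16.000°

U is at the origin; UM is horizontal with |UM| = 28.5 and M on the −x side, so M = (-28.500, 0.0000). A1 meets UM tangentially, so TM is at right angles to UM, so T = M + (0, -13.8) = (-28.500, -13.800). On A1, M sits at bearing 90° from T; a 148° counterclockwise sweep puts C at bearing 238°, so C = T + 13.8·(cos 238°, sin 238°) = (-35.813, -25.503). Then cos ∠MCT = CM·CT / (|CM||CT|), giving 16.000°.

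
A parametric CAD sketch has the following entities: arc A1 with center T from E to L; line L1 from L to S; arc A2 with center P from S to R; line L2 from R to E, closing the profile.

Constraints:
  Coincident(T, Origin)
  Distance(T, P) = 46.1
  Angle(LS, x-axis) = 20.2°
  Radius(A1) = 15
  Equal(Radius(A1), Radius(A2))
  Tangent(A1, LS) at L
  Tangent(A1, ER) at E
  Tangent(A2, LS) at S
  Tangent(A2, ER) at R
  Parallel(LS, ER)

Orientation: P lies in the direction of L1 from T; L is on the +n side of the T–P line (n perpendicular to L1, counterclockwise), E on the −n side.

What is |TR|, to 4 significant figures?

48.48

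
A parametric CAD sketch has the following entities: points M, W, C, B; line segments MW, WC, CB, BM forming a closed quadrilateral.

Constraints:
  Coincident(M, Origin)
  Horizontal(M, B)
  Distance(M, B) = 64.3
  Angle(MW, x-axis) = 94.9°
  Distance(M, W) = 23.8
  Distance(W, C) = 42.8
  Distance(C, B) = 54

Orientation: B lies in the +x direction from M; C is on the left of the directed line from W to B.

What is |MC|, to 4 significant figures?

57.20

Checks: M = (0.00, 0.00) ✓; |WC| = 42.80 ✓; |CB| = 54.00 ✓.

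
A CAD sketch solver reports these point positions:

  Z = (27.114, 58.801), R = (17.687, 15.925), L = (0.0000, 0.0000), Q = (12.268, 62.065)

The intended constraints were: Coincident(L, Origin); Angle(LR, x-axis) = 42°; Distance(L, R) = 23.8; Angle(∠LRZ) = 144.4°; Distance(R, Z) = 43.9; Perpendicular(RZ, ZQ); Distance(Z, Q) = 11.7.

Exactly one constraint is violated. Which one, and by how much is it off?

Distance(Z, Q) = 11.7 — off by 3.50.

L = (0.00, 0.00) ✓; LR at 42.00° ✓; |LR| = 23.80 ✓; ∠LRZ = 144.4° ✓; |RZ| = 43.90 ✓; ∠(RZ, ZQ) = 90.00° ✓; |ZQ| = 15.20 ✗.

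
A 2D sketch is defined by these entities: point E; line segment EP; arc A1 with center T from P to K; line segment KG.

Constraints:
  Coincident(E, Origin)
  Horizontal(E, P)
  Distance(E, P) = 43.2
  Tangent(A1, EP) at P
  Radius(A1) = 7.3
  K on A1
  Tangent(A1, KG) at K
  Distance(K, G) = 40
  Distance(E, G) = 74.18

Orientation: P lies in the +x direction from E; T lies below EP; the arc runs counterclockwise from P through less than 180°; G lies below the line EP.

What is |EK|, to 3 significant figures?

38.8

E is at the origin; E and P share the same y with |EP| = 43.2 and P on the +x side, so P = (43.2, 0.00). The tangent condition forces TP to be normal to EP, so T = P + (0, -7.3) = (43.2, -7.30). Since TK ⟂ KG (tangency), |TG| = √(7.3² + 40.0²) = 40.7 regardless of where K sits on A1. So G lies on both circle(E, 74.18) and circle(T, 40.7); the below-EP intersection is G = (59.2, -44.7). K is the foot of the tangent from G: K = (37.1, -11.3).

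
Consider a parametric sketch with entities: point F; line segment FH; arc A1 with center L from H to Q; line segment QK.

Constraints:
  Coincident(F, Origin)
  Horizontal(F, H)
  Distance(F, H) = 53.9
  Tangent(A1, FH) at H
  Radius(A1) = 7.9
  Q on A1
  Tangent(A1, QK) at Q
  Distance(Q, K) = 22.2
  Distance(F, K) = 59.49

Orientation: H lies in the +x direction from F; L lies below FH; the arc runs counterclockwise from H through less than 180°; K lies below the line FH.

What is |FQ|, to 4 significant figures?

47.13

Checks: |LQ| = 7.900 ✓; ∠(LQ, QK) = 90.00° ✓; |QK| = 22.20 ✓; |FK| = 59.49 ✓.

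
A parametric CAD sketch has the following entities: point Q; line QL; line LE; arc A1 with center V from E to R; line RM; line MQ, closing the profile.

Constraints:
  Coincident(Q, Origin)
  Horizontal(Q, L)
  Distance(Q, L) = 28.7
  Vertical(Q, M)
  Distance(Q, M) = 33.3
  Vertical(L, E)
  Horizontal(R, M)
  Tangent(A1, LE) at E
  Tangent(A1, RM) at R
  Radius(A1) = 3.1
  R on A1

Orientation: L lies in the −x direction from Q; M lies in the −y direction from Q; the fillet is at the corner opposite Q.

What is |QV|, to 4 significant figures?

39.59

Q is at the origin; Q and L share the same y with |QL| = 28.7 and L on the −x side, so L = (-28.70, 0.000). QM is vertical with |QM| = 33.3 and M on the −y side, so M = (0.000, -33.30). The virtual corner opposite Q is at (-28.70, -33.30). The tangent condition forces VE to be normal to LE and A1 meets RM tangentially, so VR is at right angles to RM, with radius 3.1, so the center V sits 3.1 in from both sides at V = (-25.60, -30.20). Then |QV| = |V − Q| = 39.59.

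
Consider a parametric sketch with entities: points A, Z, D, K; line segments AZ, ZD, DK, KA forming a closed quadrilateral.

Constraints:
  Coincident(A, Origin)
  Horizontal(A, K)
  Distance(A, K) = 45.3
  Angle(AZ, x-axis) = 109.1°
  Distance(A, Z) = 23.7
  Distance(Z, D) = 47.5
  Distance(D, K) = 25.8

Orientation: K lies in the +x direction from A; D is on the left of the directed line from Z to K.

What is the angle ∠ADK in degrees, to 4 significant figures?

70.21°

Checks: |AK| = 45.30 ✓; |AZ| = 23.70 ✓; |ZD| = 47.50 ✓; |DK| = 25.80 ✓.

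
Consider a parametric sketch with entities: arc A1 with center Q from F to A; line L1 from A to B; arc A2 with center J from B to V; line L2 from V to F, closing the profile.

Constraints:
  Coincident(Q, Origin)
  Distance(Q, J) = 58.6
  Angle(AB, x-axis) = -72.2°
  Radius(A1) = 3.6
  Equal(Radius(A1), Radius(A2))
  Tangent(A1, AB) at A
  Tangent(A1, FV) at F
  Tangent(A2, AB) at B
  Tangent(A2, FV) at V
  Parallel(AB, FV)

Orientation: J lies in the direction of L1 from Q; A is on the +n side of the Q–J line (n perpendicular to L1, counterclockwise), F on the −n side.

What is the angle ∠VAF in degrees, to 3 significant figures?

83.0°

The slot axis is L1's direction at -72.2°, so u = (cos -72.2°, sin -72.2°) = (0.306, -0.952) and n = (−sin -72.2°, cos -72.2°) = (0.952, 0.306). Q is at the origin and J lies 58.6 along u from Q, so J = 58.6·u = (17.9, -55.8). Tangency of A1 to both parallel lines with radius 3.6 puts A and F at Q ± 3.6·n: A = (3.43, 1.10), F = (-3.43, -1.10). Equal radii place B and V the same way about J: B = J + 3.6·n = (21.3, -54.7), V = J − 3.6·n = (14.5, -56.9). Then cos ∠VAF = AV·AF / (|AV||AF|), giving 83.0°.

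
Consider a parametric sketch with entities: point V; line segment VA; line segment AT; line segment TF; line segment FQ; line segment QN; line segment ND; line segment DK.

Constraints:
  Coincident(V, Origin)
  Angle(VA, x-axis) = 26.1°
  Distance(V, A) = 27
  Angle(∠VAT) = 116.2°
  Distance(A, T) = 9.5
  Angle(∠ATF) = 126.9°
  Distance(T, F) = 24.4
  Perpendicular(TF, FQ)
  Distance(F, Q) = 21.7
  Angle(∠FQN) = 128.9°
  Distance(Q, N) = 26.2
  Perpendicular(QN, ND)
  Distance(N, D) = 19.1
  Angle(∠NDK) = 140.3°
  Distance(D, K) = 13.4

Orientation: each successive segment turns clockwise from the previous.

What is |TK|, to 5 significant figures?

12.593

V is at the origin; VA runs at 26.1° with length 27.0, so A = (24.247, 11.878). ∠VAT = 116.2° gives AT at -37.700° from the x-axis; with |AT| = 9.5, T = (31.763, 6.0689). ∠ATF = 126.9° gives TF at -90.800° from the x-axis; with |TF| = 24.4, F = (31.423, -18.329). The perpendicularity gives FQ at right angles to TF, so FQ runs at 179.20°; with |FQ| = 21.7, Q = (9.7248, -18.026). ∠FQN = 128.9° gives QN at 128.10° from the x-axis; with |QN| = 26.2, N = (-6.4415, 2.5919). QN is perpendicular to ND, so ND runs at 38.100°; with |ND| = 19.1, D = (8.5889, 14.377). ∠NDK = 140.3° gives DK at -1.6000° from the x-axis; with |DK| = 13.4, K = (21.984, 14.003). Then |TK| = |K − T| = 12.593.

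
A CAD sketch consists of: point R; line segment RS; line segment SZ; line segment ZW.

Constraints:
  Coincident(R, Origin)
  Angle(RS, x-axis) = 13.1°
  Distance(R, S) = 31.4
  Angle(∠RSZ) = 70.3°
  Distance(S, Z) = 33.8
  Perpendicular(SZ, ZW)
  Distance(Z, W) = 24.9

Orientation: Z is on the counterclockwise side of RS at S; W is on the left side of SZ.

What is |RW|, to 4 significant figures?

23.68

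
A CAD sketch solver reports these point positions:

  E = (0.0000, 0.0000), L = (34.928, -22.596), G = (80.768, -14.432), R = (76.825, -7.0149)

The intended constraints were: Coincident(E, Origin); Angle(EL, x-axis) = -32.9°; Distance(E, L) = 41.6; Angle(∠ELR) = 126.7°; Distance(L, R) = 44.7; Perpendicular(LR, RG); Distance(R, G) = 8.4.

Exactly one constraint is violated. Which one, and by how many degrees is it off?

Perpendicular(LR, RG) — off by 7.60°.

E = (0.00, 0.00) ✓; EL at -32.90° ✓; |EL| = 41.60 ✓; ∠ELR = 126.7° ✓; |LR| = 44.70 ✓; ∠(LR, RG) = 82.40° ✗; |RG| = 8.400 ✓.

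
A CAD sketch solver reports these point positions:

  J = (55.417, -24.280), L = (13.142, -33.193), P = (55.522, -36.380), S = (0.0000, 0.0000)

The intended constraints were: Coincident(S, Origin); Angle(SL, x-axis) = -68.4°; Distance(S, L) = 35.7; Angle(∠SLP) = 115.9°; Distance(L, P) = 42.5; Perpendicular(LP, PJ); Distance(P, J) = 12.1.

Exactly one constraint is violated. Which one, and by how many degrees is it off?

Perpendicular(LP, PJ) — off by 4.80°.

S = (0.00, 0.00) ✓; SL at -68.40° ✓; |SL| = 35.70 ✓; ∠SLP = 115.9° ✓; |LP| = 42.50 ✓; ∠(LP, PJ) = 94.80° ✗; |PJ| = 12.10 ✓.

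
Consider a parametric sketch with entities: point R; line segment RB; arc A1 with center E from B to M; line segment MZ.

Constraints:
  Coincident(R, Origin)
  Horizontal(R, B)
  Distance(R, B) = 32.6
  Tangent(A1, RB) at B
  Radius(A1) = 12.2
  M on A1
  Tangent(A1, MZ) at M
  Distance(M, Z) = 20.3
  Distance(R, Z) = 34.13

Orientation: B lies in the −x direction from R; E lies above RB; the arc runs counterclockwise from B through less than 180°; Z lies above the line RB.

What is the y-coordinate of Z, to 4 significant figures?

29.76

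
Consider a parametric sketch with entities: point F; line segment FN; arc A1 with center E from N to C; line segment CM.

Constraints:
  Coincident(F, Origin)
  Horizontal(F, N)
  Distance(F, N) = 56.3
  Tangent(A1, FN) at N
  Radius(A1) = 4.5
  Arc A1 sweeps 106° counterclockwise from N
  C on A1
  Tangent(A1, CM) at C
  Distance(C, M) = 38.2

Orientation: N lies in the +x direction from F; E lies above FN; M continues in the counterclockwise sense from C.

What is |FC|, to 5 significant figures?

60.897

F is at the origin; FN is horizontal with |FN| = 56.3 and N on the +x side, so N = (56.300, 0.0000). Tangency of A1 to FN means the radius EN is perpendicular to FN, so E = N + (0, 4.5) = (56.300, 4.5000). On A1, N sits at bearing -90° from E; a 106° counterclockwise sweep puts C at bearing 16°, so C = E + 4.5·(cos 16°, sin 16°) = (60.626, 5.7404). Then |FC| = |C − F| = 60.897.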